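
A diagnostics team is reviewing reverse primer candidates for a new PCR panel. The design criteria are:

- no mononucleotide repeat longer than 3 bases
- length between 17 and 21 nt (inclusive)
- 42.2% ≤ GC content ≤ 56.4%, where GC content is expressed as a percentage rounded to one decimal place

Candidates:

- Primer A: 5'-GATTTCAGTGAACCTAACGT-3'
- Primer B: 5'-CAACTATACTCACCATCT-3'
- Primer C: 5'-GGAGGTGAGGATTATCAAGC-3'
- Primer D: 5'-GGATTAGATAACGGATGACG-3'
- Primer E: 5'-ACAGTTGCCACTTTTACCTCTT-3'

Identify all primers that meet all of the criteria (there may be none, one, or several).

Primer C and Primer D.

Primer A (20 nt, A=6 T=6 G=4 C=4): longest run = 3 ✓; length 20 ✓; GC 8/20 = 40.0%, outside 42.2–56.4% ✗ — fails.
Primer B (18 nt, A=6 T=5 G=0 C=7): longest run = 2 ✓; length 18 ✓; GC 7/18 = 38.9%, outside 42.2–56.4% ✗ — fails.
Primer C (20 nt, A=6 T=4 G=8 C=2): longest run = 2 ✓; length 20 ✓; GC 10/20 = 50.0% ✓ — passes.
Primer D (20 nt, A=7 T=4 G=7 C=2): longest run = 2 ✓; length 20 ✓; GC 9/20 = 45.0% ✓ — passes.
Primer E (22 nt, A=4 T=9 G=2 C=7): longest run = 4, exceeds 3 ✗; length 22, outside 17–21 ✗; GC 9/22 = 40.9%, outside 42.2–56.4% ✗ — fails.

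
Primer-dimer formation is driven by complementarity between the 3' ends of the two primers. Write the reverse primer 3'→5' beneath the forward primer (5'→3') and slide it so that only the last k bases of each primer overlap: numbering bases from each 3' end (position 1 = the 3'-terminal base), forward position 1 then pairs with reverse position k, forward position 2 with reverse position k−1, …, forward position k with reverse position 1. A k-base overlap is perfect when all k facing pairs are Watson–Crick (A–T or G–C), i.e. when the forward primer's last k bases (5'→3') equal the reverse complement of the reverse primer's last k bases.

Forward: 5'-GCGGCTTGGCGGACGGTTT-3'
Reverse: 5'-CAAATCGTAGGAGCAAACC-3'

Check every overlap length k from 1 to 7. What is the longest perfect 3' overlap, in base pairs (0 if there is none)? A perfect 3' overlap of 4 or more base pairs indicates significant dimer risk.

Last 7 bases (5'→3') — forward …ACGGTTT, reverse …GCAAACC.
Reverse complement of the reverse primer's last 7 bases: GGTTTGC; its first k bases are the reverse complement of the reverse primer's last k bases, so a perfect k-base overlap needs the forward primer's last k bases to equal them.
Comparing (forward last k vs required): k=1: T vs G ✗; k=2: TT vs GG ✗; k=3: TTT vs GGT ✗; k=4: GTTT vs GGTT ✗; k=5: GGTTT vs GGTTT ✓; k=6: CGGTTT vs GGTTTG ✗; k=7: ACGGTTT vs GGTTTGC ✗.
Only k = 5 is perfect, so the longest perfect 3' overlap is 5.

Longest perfect overlap: 5 complementary base pairs; significant dimer risk (threshold 4).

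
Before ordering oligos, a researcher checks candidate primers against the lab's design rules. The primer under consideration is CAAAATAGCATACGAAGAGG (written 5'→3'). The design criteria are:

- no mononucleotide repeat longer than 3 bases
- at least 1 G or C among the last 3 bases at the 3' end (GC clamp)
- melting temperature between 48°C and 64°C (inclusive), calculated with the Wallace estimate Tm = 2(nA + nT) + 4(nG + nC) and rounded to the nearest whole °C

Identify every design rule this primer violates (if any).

Fails: homopolymer run.

Base counts: A=10, T=2, G=5, C=3 (length 20).
homopolymer run: longest run = 4, exceeds 3 ✗
GC clamp: 3' end AGG has 2 G/C ✓
Tm: Tm = 2·12 + 4·8 = 56°C ✓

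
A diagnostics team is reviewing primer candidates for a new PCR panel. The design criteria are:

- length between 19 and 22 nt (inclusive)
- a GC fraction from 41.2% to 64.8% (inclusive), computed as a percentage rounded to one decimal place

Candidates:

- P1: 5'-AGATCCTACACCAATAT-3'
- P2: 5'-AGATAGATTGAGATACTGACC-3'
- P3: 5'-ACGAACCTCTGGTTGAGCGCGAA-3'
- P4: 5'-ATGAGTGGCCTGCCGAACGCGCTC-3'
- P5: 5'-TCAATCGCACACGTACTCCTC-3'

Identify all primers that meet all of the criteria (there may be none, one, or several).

P5 only.

P1 (17 nt, A=7 T=4 G=1 C=5): length 17, outside 19–22 ✗; GC 6/17 = 35.3%, outside 41.2–64.8% ✗ — fails.
P2 (21 nt, A=8 T=5 G=5 C=3): length 21 ✓; GC 8/21 = 38.1%, outside 41.2–64.8% ✗ — fails.
P3 (23 nt, A=6 T=4 G=7 C=6): length 23, outside 19–22 ✗; GC 13/23 = 56.5% ✓ — fails.
P4 (24 nt, A=4 T=4 G=8 C=8): length 24, outside 19–22 ✗; GC 16/24 = 66.7%, outside 41.2–64.8% ✗ — fails.
P5 (21 nt, A=5 T=5 G=2 C=9): length 21 ✓; GC 11/21 = 52.4% ✓ — passes.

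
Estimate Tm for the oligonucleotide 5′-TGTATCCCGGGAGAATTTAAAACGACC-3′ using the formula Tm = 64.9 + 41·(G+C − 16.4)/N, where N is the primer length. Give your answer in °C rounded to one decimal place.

Base counts: A=9, T=6, G=6, C=6; G+C = 12, N = 27.
Tm = 64.9 + 41·(12 − 16.4)/27 = 64.9 + -180.40/27 = 58.2°C.

58.2°C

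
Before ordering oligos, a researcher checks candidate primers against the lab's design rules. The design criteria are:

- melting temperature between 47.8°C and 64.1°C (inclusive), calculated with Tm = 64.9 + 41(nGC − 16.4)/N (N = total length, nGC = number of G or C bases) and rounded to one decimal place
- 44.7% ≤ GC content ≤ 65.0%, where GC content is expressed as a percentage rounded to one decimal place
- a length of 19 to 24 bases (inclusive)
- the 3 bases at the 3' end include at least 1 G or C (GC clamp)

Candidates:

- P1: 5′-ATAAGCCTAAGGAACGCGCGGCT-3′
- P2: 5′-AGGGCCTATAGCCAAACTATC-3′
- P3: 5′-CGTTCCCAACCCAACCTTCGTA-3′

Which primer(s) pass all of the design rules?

P1, P2 and P3.

P1 (23 nt, A=7 T=3 G=7 C=6): Tm = 64.9 + 41·(13 − 16.4)/23 = 58.8°C ✓; GC 13/23 = 56.5% ✓; length 23 ✓; 3' end GCT has 2 G/C ✓ — passes.
P2 (21 nt, A=7 T=4 G=4 C=6): Tm = 64.9 + 41·(10 − 16.4)/21 = 52.4°C ✓; GC 10/21 = 47.6% ✓; length 21 ✓; 3' end ATC has 1 G/C ✓ — passes.
P3 (22 nt, A=5 T=5 G=2 C=10): Tm = 64.9 + 41·(12 − 16.4)/22 = 56.7°C ✓; GC 12/22 = 54.5% ✓; length 22 ✓; 3' end GTA has 1 G/C ✓ — passes.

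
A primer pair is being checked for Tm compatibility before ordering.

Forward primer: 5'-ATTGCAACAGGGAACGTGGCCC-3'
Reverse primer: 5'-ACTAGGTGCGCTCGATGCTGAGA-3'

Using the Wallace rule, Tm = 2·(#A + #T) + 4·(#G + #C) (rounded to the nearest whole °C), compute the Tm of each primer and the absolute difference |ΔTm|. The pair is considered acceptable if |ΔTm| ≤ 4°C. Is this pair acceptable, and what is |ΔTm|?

|ΔTm| = 2°C; the pair is acceptable.

Forward: A=6 T=3 G=7 C=6 → Tm = 2·9 + 4·13 = 70°C.
Reverse: A=5 T=5 G=8 C=5 → Tm = 2·10 + 4·13 = 72°C.
|ΔTm| = |70 − 72| = 2°C, ≤ 4°C.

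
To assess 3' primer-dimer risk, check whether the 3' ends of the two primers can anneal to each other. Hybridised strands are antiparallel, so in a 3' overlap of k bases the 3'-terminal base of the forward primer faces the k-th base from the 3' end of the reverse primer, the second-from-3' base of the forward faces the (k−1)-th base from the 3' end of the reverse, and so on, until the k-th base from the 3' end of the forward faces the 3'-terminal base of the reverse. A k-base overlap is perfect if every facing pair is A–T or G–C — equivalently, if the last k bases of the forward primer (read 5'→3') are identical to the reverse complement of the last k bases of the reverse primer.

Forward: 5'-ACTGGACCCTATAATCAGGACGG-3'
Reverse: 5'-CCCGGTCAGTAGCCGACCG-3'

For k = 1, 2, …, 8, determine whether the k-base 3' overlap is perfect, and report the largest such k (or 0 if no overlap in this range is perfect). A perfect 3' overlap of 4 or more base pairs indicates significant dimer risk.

Longest perfect overlap: 3 complementary base pairs; below the dimer-risk threshold (threshold 4).

Last 8 bases (5'→3') — forward …CAGGACGG, reverse …GCCGACCG.
Reverse complement of the reverse primer's last 8 bases: CGGTCGGC; its first k bases are the reverse complement of the reverse primer's last k bases, so a perfect k-base overlap needs the forward primer's last k bases to equal them.
Comparing (forward last k vs required): k=1: G vs C ✗; k=2: GG vs CG ✗; k=3: CGG vs CGG ✓; k=4: ACGG vs CGGT ✗; k=5: GACGG vs CGGTC ✗; k=6: GGACGG vs CGGTCG ✗; k=7: AGGACGG vs CGGTCGG ✗; k=8: CAGGACGG vs CGGTCGGC ✗.
Only k = 3 is perfect, so the longest perfect 3' overlap is 3.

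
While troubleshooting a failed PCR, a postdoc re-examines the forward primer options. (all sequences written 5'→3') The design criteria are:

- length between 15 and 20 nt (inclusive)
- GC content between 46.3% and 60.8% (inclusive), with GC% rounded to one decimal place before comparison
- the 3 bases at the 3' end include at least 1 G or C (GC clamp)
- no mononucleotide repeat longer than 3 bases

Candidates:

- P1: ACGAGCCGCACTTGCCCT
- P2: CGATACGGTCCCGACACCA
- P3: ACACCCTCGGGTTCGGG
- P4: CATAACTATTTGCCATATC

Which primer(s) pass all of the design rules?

None of the candidates satisfy all criteria.

P1 (18 nt, A=3 T=3 G=4 C=8): length 18 ✓; GC 12/18 = 66.7%, outside 46.3–60.8% ✗; 3' end CCT has 2 G/C ✓; longest run = 3 ✓ — fails.
P2 (19 nt, A=5 T=2 G=4 C=8): length 19 ✓; GC 12/19 = 63.2%, outside 46.3–60.8% ✗; 3' end CCA has 2 G/C ✓; longest run = 3 ✓ — fails.
P3 (17 nt, A=2 T=3 G=6 C=6): length 17 ✓; GC 12/17 = 70.6%, outside 46.3–60.8% ✗; 3' end GGG has 3 G/C ✓; longest run = 3 ✓ — fails.
P4 (19 nt, A=6 T=7 G=1 C=5): length 19 ✓; GC 6/19 = 31.6%, outside 46.3–60.8% ✗; 3' end ATC has 1 G/C ✓; longest run = 3 ✓ — fails.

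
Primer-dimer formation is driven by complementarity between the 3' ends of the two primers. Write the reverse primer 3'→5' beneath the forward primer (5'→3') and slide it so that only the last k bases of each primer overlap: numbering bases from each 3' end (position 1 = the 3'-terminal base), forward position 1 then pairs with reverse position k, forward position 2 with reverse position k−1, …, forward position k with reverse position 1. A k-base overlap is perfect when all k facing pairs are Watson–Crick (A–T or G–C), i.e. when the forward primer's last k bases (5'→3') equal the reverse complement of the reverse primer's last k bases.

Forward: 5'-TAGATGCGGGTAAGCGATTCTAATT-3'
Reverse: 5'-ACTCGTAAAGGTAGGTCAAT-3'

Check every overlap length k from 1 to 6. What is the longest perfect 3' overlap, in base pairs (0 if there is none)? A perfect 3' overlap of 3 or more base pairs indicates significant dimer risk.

Longest perfect overlap: 3 complementary base pairs; significant dimer risk (threshold 3).

Last 6 bases (5'→3') — forward …CTAATT, reverse …GTCAAT.
Reverse complement of the reverse primer's last 6 bases: ATTGAC; its first k bases are the reverse complement of the reverse primer's last k bases, so a perfect k-base overlap needs the forward primer's last k bases to equal them.
Comparing (forward last k vs required): k=1: T vs A ✗; k=2: TT vs AT ✗; k=3: ATT vs ATT ✓; k=4: AATT vs ATTG ✗; k=5: TAATT vs ATTGA ✗; k=6: CTAATT vs ATTGAC ✗.
Only k = 3 is perfect, so the longest perfect 3' overlap is 3.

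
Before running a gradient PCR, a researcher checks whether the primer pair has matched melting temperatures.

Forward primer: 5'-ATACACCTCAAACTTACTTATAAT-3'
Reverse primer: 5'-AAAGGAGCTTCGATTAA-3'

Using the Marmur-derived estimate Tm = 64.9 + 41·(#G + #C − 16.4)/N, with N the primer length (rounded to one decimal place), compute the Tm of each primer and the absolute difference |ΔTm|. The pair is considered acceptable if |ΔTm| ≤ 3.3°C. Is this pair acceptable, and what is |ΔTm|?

|ΔTm| = 7.3°C; the pair is not acceptable.

Forward: G+C = 6, N = 24 → Tm = 64.9 + 41·(6 − 16.4)/24 = 47.1°C.
Reverse: G+C = 6, N = 17 → Tm = 64.9 + 41·(6 − 16.4)/17 = 39.8°C.
|ΔTm| = |47.1 − 39.8| = 7.3°C, > 3.3°C.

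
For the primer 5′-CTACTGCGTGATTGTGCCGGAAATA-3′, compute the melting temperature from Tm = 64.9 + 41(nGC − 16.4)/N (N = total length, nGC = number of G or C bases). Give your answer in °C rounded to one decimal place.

57.7°C

Base counts: A=6, T=7, G=7, C=5; G+C = 12, N = 25.
Tm = 64.9 + 41·(12 − 16.4)/25 = 64.9 + -180.40/25 = 57.7°C.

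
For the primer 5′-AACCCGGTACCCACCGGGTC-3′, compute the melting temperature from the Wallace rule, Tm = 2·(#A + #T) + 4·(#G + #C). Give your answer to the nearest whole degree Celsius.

68°C

Base counts: A=4, T=2, G=5, C=9 (length 20).
Tm = 2·(4+2) + 4·(5+9) = 2·6 + 4·14 = 12 + 56 = 68°C.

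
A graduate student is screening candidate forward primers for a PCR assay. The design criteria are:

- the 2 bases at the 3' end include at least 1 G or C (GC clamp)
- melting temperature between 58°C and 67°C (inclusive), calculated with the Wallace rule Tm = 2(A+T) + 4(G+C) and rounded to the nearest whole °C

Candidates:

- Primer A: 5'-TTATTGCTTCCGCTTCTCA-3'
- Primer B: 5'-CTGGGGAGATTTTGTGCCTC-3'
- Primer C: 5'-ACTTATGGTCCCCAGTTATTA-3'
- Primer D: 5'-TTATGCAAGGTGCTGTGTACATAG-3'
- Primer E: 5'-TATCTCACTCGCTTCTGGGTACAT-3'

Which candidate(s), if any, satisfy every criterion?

Primer B only.

Primer A (19 nt, A=2 T=9 G=2 C=6): 3' end CA has 1 G/C ✓; Tm = 2·11 + 4·8 = 54°C, outside 58–67°C ✗ — fails.
Primer B (20 nt, A=2 T=7 G=7 C=4): 3' end TC has 1 G/C ✓; Tm = 2·9 + 4·11 = 62°C ✓ — passes.
Primer C (21 nt, A=5 T=8 G=3 C=5): 3' end TA has 0 G/C, need ≥1 ✗; Tm = 2·13 + 4·8 = 58°C ✓ — fails.
Primer D (24 nt, A=6 T=8 G=7 C=3): 3' end AG has 1 G/C ✓; Tm = 2·14 + 4·10 = 68°C, outside 58–67°C ✗ — fails.
Primer E (24 nt, A=4 T=9 G=4 C=7): 3' end AT has 0 G/C, need ≥1 ✗; Tm = 2·13 + 4·11 = 70°C, outside 58–67°C ✗ — fails.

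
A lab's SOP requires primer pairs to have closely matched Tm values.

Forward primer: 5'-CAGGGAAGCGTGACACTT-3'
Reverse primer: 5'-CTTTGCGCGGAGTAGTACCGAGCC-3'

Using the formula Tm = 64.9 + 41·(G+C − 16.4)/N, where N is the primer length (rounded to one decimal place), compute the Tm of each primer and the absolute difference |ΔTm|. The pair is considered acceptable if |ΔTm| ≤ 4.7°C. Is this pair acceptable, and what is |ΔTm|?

Forward: G+C = 10, N = 18 → Tm = 64.9 + 41·(10 − 16.4)/18 = 50.3°C.
Reverse: G+C = 15, N = 24 → Tm = 64.9 + 41·(15 − 16.4)/24 = 62.5°C.
|ΔTm| = |50.3 − 62.5| = 12.2°C, > 4.7°C.

|ΔTm| = 12.2°C; the pair is not acceptable.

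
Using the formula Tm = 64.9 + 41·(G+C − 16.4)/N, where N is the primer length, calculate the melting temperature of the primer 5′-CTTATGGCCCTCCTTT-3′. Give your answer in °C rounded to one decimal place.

43.4°C

Base counts: A=1, T=7, G=2, C=6; G+C = 8, N = 16.
Tm = 64.9 + 41·(8 − 16.4)/16 = 64.9 + -344.40/16 = 43.4°C.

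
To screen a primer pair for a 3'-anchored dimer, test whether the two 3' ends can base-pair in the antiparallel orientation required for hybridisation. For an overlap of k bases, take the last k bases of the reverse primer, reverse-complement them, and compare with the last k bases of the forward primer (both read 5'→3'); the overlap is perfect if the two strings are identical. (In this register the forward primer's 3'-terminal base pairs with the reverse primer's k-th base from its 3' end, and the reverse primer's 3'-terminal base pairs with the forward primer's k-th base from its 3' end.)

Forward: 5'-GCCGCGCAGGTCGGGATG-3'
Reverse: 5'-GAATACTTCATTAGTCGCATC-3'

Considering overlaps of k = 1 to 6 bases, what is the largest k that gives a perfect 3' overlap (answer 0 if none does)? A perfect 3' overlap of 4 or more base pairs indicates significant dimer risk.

Last 6 bases (5'→3') — forward …GGGATG, reverse …CGCATC.
Reverse complement of the reverse primer's last 6 bases: GATGCG; its first k bases are the reverse complement of the reverse primer's last k bases, so a perfect k-base overlap needs the forward primer's last k bases to equal them.
Comparing (forward last k vs required): k=1: G vs G ✓; k=2: TG vs GA ✗; k=3: ATG vs GAT ✗; k=4: GATG vs GATG ✓; k=5: GGATG vs GATGC ✗; k=6: GGGATG vs GATGCG ✗.
Perfect overlaps at k = 1, 4; the largest is 4.

Longest perfect overlap: 4 complementary base pairs; significant dimer risk (threshold 4).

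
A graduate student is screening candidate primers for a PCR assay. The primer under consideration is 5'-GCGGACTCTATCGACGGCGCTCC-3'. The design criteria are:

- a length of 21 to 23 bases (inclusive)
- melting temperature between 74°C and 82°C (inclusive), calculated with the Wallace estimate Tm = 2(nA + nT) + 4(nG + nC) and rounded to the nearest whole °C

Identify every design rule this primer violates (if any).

Base counts: A=3, T=4, G=7, C=9 (length 23).
length: length 23 ✓
Tm: Tm = 2·7 + 4·16 = 78°C ✓

Meets all criteria.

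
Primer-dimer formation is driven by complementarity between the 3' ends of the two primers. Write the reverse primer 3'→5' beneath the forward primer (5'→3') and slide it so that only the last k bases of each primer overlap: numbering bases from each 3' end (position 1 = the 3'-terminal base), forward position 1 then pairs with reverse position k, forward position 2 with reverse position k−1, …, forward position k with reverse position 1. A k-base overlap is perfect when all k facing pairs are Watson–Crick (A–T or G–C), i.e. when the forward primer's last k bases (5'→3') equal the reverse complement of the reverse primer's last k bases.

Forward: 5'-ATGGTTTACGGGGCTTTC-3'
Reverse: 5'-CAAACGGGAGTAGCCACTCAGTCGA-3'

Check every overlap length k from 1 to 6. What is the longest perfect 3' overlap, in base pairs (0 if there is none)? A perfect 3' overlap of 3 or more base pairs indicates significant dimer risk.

Longest perfect overlap: 2 complementary base pairs; below the dimer-risk threshold (threshold 3).

Last 6 bases (5'→3') — forward …GCTTTC, reverse …AGTCGA.
Reverse complement of the reverse primer's last 6 bases: TCGACT; its first k bases are the reverse complement of the reverse primer's last k bases, so a perfect k-base overlap needs the forward primer's last k bases to equal them.
Comparing (forward last k vs required): k=1: C vs T ✗; k=2: TC vs TC ✓; k=3: TTC vs TCG ✗; k=4: TTTC vs TCGA ✗; k=5: CTTTC vs TCGAC ✗; k=6: GCTTTC vs TCGACT ✗.
Only k = 2 is perfect, so the longest perfect 3' overlap is 2.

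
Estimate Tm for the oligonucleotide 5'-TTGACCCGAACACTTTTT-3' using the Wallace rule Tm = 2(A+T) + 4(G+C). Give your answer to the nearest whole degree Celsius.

50°C

Base counts: A=4, T=7, G=2, C=5 (length 18).
Tm = 2·(4+7) + 4·(2+5) = 2·11 + 4·7 = 22 + 28 = 50°C.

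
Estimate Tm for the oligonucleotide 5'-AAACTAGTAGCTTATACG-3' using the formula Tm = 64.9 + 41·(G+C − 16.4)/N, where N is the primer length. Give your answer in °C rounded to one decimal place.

41.2°C

Base counts: A=7, T=5, G=3, C=3; G+C = 6, N = 18.
Tm = 64.9 + 41·(6 − 16.4)/18 = 64.9 + -426.40/18 = 41.2°C.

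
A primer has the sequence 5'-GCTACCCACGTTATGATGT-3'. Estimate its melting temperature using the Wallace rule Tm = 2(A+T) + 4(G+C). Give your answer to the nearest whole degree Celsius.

Base counts: A=4, T=6, G=4, C=5 (length 19).
Tm = 2·(4+6) + 4·(4+5) = 2·10 + 4·9 = 20 + 36 = 56°C.

56°C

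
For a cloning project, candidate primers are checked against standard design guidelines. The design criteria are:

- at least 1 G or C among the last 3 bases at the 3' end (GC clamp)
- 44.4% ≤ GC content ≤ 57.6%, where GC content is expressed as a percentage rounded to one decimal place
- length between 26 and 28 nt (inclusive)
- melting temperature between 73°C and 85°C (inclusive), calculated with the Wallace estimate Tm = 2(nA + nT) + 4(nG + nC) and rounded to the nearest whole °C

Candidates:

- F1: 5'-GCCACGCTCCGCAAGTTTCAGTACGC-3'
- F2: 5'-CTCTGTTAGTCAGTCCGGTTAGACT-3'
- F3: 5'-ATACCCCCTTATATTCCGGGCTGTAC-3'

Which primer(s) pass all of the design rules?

F3 only.

F1 (26 nt, A=5 T=5 G=6 C=10): 3' end CGC has 3 G/C ✓; GC 16/26 = 61.5%, outside 44.4–57.6% ✗; length 26 ✓; Tm = 2·10 + 4·16 = 84°C ✓ — fails.
F2 (25 nt, A=4 T=9 G=6 C=6): 3' end ACT has 1 G/C ✓; GC 12/25 = 48.0% ✓; length 25, outside 26–28 ✗; Tm = 2·13 + 4·12 = 74°C ✓ — fails.
F3 (26 nt, A=5 T=8 G=4 C=9): 3' end TAC has 1 G/C ✓; GC 13/26 = 50.0% ✓; length 26 ✓; Tm = 2·13 + 4·13 = 78°C ✓ — passes.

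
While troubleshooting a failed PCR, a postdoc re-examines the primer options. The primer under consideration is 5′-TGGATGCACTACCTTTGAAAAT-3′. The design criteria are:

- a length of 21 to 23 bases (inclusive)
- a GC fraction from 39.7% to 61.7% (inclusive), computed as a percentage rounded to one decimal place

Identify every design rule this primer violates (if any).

Fails: GC content.

Base counts: A=7, T=7, G=4, C=4 (length 22).
length: length 22 ✓
GC content: GC 8/22 = 36.4%, outside 39.7–61.7% ✗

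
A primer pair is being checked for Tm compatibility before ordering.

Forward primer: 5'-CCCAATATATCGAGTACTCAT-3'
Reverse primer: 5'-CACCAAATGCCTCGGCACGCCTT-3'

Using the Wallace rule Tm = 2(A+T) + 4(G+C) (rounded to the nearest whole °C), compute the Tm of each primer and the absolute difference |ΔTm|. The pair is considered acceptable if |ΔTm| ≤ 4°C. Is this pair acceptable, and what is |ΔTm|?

Forward: A=7 T=6 G=2 C=6 → Tm = 2·13 + 4·8 = 58°C.
Reverse: A=5 T=4 G=4 C=10 → Tm = 2·9 + 4·14 = 74°C.
|ΔTm| = |58 − 74| = 16°C, > 4°C.

|ΔTm| = 16°C; the pair is not acceptable.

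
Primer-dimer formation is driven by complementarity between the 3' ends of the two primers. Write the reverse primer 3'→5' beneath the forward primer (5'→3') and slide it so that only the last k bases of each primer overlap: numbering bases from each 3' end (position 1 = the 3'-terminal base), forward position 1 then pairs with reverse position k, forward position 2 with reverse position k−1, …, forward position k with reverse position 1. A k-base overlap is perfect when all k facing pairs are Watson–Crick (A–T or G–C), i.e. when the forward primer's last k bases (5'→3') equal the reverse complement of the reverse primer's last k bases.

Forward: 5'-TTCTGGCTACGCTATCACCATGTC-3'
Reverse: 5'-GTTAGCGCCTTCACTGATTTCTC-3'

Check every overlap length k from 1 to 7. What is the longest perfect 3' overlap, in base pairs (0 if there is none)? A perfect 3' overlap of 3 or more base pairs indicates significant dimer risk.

Longest perfect overlap: 0 complementary base pairs; below the dimer-risk threshold (threshold 3).

Last 7 bases (5'→3') — forward …CCATGTC, reverse …ATTTCTC.
Reverse complement of the reverse primer's last 7 bases: GAGAAAT; its first k bases are the reverse complement of the reverse primer's last k bases, so a perfect k-base overlap needs the forward primer's last k bases to equal them.
Comparing (forward last k vs required): k=1: C vs G ✗; k=2: TC vs GA ✗; k=3: GTC vs GAG ✗; k=4: TGTC vs GAGA ✗; k=5: ATGTC vs GAGAA ✗; k=6: CATGTC vs GAGAAA ✗; k=7: CCATGTC vs GAGAAAT ✗.
No overlap length from 1 to 7 is perfect, so the longest perfect 3' overlap is 0.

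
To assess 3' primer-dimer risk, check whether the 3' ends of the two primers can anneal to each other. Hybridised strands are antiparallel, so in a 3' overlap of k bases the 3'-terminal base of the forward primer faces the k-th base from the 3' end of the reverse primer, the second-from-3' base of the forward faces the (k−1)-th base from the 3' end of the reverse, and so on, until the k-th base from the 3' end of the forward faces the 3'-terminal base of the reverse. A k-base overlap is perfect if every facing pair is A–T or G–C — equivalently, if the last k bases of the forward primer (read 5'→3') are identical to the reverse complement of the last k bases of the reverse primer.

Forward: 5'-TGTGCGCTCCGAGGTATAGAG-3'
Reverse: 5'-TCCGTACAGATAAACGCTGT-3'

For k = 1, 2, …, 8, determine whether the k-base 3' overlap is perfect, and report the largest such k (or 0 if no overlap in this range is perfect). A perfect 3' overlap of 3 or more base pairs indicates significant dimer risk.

Longest perfect overlap: 0 complementary base pairs; below the dimer-risk threshold (threshold 3).

Last 8 bases (5'→3') — forward …GTATAGAG, reverse …AACGCTGT.
Reverse complement of the reverse primer's last 8 bases: ACAGCGTT; its first k bases are the reverse complement of the reverse primer's last k bases, so a perfect k-base overlap needs the forward primer's last k bases to equal them.
Comparing (forward last k vs required): k=1: G vs A ✗; k=2: AG vs AC ✗; k=3: GAG vs ACA ✗; k=4: AGAG vs ACAG ✗; k=5: TAGAG vs ACAGC ✗; k=6: ATAGAG vs ACAGCG ✗; k=7: TATAGAG vs ACAGCGT ✗; k=8: GTATAGAG vs ACAGCGTT ✗.
No overlap length from 1 to 8 is perfect, so the longest perfect 3' overlap is 0.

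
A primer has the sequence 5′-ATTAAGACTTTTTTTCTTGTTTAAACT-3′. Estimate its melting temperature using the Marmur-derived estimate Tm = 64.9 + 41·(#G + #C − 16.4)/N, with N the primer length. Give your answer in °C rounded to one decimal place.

47.6°C

Base counts: A=7, T=15, G=2, C=3; G+C = 5, N = 27.
Tm = 64.9 + 41·(5 − 16.4)/27 = 64.9 + -467.40/27 = 47.6°C.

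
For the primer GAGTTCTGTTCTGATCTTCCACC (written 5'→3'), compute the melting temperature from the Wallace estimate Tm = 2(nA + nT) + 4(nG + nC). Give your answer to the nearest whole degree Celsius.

68°C

Base counts: A=3, T=9, G=4, C=7 (length 23).
Tm = 2·(3+9) + 4·(4+7) = 2·12 + 4·11 = 24 + 44 = 68°C.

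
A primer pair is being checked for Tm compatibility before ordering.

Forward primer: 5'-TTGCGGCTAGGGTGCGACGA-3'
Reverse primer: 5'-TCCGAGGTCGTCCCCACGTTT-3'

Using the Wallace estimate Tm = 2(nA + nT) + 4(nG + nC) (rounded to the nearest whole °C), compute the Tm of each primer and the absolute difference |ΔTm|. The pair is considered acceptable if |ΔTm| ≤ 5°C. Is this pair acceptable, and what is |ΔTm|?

Forward: A=3 T=4 G=9 C=4 → Tm = 2·7 + 4·13 = 66°C.
Reverse: A=2 T=6 G=5 C=8 → Tm = 2·8 + 4·13 = 68°C.
|ΔTm| = |66 − 68| = 2°C, ≤ 5°C.

|ΔTm| = 2°C; the pair is acceptable.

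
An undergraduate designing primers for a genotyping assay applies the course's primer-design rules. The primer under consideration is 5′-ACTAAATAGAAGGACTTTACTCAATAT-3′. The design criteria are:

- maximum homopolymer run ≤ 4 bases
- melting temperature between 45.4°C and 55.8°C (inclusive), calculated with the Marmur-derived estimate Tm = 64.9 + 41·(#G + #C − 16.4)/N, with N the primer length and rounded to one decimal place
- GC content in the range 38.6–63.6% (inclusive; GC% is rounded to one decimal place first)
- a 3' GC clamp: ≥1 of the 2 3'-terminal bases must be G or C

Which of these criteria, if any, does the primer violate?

Base counts: A=12, T=8, G=3, C=4 (length 27).
homopolymer run: longest run = 3 ✓
Tm: Tm = 64.9 + 41·(7 − 16.4)/27 = 50.6°C ✓
GC content: GC 7/27 = 25.9%, outside 38.6–63.6% ✗
GC clamp: 3' end AT has 0 G/C, need ≥1 ✗

Fails: GC content, GC clamp.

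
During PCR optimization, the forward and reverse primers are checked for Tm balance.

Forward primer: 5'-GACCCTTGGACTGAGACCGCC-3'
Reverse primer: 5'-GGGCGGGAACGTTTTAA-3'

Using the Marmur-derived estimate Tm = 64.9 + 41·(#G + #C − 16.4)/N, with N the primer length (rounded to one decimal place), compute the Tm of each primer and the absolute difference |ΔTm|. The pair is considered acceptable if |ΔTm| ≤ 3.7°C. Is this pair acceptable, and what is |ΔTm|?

Forward: G+C = 14, N = 21 → Tm = 64.9 + 41·(14 − 16.4)/21 = 60.2°C.
Reverse: G+C = 9, N = 17 → Tm = 64.9 + 41·(9 − 16.4)/17 = 47.1°C.
|ΔTm| = |60.2 − 47.1| = 13.1°C, > 3.7°C.

|ΔTm| = 13.1°C; the pair is not acceptable.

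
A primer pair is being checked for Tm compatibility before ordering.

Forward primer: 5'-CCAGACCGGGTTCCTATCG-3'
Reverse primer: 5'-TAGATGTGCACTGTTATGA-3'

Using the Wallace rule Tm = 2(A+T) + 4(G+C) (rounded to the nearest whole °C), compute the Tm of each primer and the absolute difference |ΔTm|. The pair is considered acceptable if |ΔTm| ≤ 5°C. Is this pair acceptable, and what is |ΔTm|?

|ΔTm| = 10°C; the pair is not acceptable.

Forward: A=3 T=4 G=5 C=7 → Tm = 2·7 + 4·12 = 62°C.
Reverse: A=5 T=7 G=5 C=2 → Tm = 2·12 + 4·7 = 52°C.
|ΔTm| = |62 − 52| = 10°C, > 5°C.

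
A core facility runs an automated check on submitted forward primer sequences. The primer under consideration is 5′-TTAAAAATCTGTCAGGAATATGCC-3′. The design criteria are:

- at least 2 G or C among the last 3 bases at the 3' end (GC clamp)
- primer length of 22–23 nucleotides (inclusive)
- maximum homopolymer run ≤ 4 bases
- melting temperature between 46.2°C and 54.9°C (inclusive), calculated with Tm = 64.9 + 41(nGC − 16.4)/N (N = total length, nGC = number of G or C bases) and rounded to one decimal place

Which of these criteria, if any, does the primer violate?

Fails: length, homopolymer run.

Base counts: A=9, T=7, G=4, C=4 (length 24).
GC clamp: 3' end GCC has 3 G/C ✓
length: length 24, outside 22–23 ✗
homopolymer run: longest run = 5, exceeds 4 ✗
Tm: Tm = 64.9 + 41·(8 − 16.4)/24 = 50.6°C ✓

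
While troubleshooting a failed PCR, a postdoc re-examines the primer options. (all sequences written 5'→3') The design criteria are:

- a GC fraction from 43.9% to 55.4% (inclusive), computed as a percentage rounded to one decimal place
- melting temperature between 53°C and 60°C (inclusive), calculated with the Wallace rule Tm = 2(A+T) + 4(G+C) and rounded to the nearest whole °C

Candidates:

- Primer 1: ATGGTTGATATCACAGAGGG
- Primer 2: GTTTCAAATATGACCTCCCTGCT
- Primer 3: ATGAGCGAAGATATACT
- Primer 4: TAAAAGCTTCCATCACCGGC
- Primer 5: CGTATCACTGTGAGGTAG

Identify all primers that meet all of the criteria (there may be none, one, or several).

Primer 1, Primer 4 and Primer 5.

Primer 1 (20 nt, A=6 T=5 G=7 C=2): GC 9/20 = 45.0% ✓; Tm = 2·11 + 4·9 = 58°C ✓ — passes.
Primer 2 (23 nt, A=5 T=8 G=3 C=7): GC 10/23 = 43.5%, outside 43.9–55.4% ✗; Tm = 2·13 + 4·10 = 66°C, outside 53–60°C ✗ — fails.
Primer 3 (17 nt, A=7 T=4 G=4 C=2): GC 6/17 = 35.3%, outside 43.9–55.4% ✗; Tm = 2·11 + 4·6 = 46°C, outside 53–60°C ✗ — fails.
Primer 4 (20 nt, A=6 T=4 G=3 C=7): GC 10/20 = 50.0% ✓; Tm = 2·10 + 4·10 = 60°C ✓ — passes.
Primer 5 (18 nt, A=4 T=5 G=6 C=3): GC 9/18 = 50.0% ✓; Tm = 2·9 + 4·9 = 54°C ✓ — passes.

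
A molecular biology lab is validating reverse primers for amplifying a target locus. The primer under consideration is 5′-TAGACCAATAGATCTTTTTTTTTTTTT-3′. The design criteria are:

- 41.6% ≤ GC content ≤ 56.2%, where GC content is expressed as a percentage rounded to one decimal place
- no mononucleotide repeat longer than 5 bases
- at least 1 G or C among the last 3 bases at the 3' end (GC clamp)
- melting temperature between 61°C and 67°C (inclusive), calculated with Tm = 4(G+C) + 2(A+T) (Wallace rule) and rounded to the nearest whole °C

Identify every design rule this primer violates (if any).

Fails: GC content, homopolymer run, GC clamp.

Base counts: A=6, T=16, G=2, C=3 (length 27).
GC content: GC 5/27 = 18.5%, outside 41.6–56.2% ✗
homopolymer run: longest run = 13, exceeds 5 ✗
GC clamp: 3' end TTT has 0 G/C, need ≥1 ✗
Tm: Tm = 2·22 + 4·5 = 64°C ✓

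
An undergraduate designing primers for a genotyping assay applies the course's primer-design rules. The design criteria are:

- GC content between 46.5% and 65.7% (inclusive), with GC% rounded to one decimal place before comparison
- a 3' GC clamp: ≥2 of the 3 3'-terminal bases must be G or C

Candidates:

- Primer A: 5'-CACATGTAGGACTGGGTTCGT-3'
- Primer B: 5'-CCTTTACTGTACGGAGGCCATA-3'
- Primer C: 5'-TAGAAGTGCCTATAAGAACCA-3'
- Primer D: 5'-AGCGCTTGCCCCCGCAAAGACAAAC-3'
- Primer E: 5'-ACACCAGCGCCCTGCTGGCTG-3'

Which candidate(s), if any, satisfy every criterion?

Primer A only.

Primer A (21 nt, A=4 T=6 G=7 C=4): GC 11/21 = 52.4% ✓; 3' end CGT has 2 G/C ✓ — passes.
Primer B (22 nt, A=5 T=6 G=5 C=6): GC 11/22 = 50.0% ✓; 3' end ATA has 0 G/C, need ≥2 ✗ — fails.
Primer C (21 nt, A=9 T=4 G=4 C=4): GC 8/21 = 38.1%, outside 46.5–65.7% ✗; 3' end CCA has 2 G/C ✓ — fails.
Primer D (25 nt, A=8 T=2 G=5 C=10): GC 15/25 = 60.0% ✓; 3' end AAC has 1 G/C, need ≥2 ✗ — fails.
Primer E (21 nt, A=3 T=3 G=6 C=9): GC 15/21 = 71.4%, outside 46.5–65.7% ✗; 3' end CTG has 2 G/C ✓ — fails.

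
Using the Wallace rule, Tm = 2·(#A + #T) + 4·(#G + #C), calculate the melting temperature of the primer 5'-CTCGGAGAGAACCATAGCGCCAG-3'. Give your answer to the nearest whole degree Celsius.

74°C

Base counts: A=7, T=2, G=7, C=7 (length 23).
Tm = 2·(7+2) + 4·(7+7) = 2·9 + 4·14 = 18 + 56 = 74°C.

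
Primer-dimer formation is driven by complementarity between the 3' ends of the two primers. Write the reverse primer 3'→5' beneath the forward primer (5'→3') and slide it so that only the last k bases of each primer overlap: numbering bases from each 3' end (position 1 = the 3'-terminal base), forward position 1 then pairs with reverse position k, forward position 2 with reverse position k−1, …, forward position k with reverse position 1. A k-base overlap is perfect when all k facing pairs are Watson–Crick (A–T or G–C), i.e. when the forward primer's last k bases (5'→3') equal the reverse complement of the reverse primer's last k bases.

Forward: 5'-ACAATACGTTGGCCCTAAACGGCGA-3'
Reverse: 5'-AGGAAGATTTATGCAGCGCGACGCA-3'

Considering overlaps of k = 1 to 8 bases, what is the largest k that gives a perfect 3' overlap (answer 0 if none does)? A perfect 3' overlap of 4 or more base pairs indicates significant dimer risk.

Last 8 bases (5'→3') — forward …AACGGCGA, reverse …GCGACGCA.
Reverse complement of the reverse primer's last 8 bases: TGCGTCGC; its first k bases are the reverse complement of the reverse primer's last k bases, so a perfect k-base overlap needs the forward primer's last k bases to equal them.
Comparing (forward last k vs required): k=1: A vs T ✗; k=2: GA vs TG ✗; k=3: CGA vs TGC ✗; k=4: GCGA vs TGCG ✗; k=5: GGCGA vs TGCGT ✗; k=6: CGGCGA vs TGCGTC ✗; k=7: ACGGCGA vs TGCGTCG ✗; k=8: AACGGCGA vs TGCGTCGC ✗.
No overlap length from 1 to 8 is perfect, so the longest perfect 3' overlap is 0.

Longest perfect overlap: 0 complementary base pairs; below the dimer-risk threshold (threshold 4).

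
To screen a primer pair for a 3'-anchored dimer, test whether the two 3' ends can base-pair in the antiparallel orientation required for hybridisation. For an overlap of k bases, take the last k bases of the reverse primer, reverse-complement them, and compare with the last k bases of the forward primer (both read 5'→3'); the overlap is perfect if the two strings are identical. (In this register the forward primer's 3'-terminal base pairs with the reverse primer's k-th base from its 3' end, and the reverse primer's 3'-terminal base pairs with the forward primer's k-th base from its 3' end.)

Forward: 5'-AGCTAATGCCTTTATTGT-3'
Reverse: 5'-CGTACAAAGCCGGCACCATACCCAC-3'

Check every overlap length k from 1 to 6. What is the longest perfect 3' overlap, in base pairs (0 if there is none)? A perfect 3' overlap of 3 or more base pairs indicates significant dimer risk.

Last 6 bases (5'→3') — forward …TATTGT, reverse …ACCCAC.
Reverse complement of the reverse primer's last 6 bases: GTGGGT; its first k bases are the reverse complement of the reverse primer's last k bases, so a perfect k-base overlap needs the forward primer's last k bases to equal them.
Comparing (forward last k vs required): k=1: T vs G ✗; k=2: GT vs GT ✓; k=3: TGT vs GTG ✗; k=4: TTGT vs GTGG ✗; k=5: ATTGT vs GTGGG ✗; k=6: TATTGT vs GTGGGT ✗.
Only k = 2 is perfect, so the longest perfect 3' overlap is 2.

Longest perfect overlap: 2 complementary base pairs; below the dimer-risk threshold (threshold 3).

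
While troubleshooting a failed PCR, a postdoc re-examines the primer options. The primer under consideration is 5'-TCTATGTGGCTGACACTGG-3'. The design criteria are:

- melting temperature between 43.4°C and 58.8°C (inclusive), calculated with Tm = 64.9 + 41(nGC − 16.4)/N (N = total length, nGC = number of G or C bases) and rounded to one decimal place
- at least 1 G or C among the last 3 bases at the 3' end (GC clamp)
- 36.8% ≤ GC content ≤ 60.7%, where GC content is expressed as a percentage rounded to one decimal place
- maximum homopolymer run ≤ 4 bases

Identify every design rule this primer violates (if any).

Meets all criteria.

Base counts: A=3, T=6, G=6, C=4 (length 19).
Tm: Tm = 64.9 + 41·(10 − 16.4)/19 = 51.1°C ✓
GC clamp: 3' end TGG has 2 G/C ✓
GC content: GC 10/19 = 52.6% ✓
homopolymer run: longest run = 2 ✓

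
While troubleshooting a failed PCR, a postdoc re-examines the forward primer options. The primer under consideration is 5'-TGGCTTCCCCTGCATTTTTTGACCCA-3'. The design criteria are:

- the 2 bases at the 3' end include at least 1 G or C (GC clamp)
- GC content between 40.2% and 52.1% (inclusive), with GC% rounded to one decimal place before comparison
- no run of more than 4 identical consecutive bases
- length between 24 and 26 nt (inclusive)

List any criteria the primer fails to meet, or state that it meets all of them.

Fails: homopolymer run.

Base counts: A=3, T=10, G=4, C=9 (length 26).
GC clamp: 3' end CA has 1 G/C ✓
GC content: GC 13/26 = 50.0% ✓
homopolymer run: longest run = 6, exceeds 4 ✗
length: length 26 ✓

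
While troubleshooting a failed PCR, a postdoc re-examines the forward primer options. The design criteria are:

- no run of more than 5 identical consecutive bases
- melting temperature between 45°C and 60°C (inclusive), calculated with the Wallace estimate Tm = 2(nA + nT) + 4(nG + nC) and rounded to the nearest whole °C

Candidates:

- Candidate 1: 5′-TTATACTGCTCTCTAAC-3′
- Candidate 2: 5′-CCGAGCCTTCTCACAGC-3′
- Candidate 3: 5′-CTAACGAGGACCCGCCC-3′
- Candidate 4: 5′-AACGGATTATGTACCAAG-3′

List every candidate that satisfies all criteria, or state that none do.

Candidate 1, Candidate 2, Candidate 3 and Candidate 4.

Candidate 1 (17 nt, A=4 T=7 G=1 C=5): longest run = 2 ✓; Tm = 2·11 + 4·6 = 46°C ✓ — passes.
Candidate 2 (17 nt, A=3 T=3 G=3 C=8): longest run = 2 ✓; Tm = 2·6 + 4·11 = 56°C ✓ — passes.
Candidate 3 (17 nt, A=4 T=1 G=4 C=8): longest run = 3 ✓; Tm = 2·5 + 4·12 = 58°C ✓ — passes.
Candidate 4 (18 nt, A=7 T=4 G=4 C=3): longest run = 2 ✓; Tm = 2·11 + 4·7 = 50°C ✓ — passes.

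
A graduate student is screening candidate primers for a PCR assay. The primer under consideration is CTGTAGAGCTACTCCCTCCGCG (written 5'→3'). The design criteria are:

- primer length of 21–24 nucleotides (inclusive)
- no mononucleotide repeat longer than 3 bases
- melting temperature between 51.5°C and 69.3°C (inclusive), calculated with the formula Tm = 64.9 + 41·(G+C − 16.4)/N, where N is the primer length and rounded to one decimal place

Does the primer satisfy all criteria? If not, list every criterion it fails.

Base counts: A=3, T=5, G=5, C=9 (length 22).
length: length 22 ✓
homopolymer run: longest run = 3 ✓
Tm: Tm = 64.9 + 41·(14 − 16.4)/22 = 60.4°C ✓

Meets all criteria.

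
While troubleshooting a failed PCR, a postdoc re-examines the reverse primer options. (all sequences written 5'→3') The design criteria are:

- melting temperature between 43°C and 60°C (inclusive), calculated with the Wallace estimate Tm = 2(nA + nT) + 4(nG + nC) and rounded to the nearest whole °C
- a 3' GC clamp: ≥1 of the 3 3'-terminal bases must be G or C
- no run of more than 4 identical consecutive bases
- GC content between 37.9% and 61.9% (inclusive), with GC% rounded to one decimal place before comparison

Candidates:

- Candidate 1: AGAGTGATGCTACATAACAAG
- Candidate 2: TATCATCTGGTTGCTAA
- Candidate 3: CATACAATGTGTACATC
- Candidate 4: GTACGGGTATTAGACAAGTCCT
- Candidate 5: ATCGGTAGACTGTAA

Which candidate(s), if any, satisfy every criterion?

Candidate 1 (21 nt, A=9 T=4 G=5 C=3): Tm = 2·13 + 4·8 = 58°C ✓; 3' end AAG has 1 G/C ✓; longest run = 2 ✓; GC 8/21 = 38.1% ✓ — passes.
Candidate 2 (17 nt, A=4 T=7 G=3 C=3): Tm = 2·11 + 4·6 = 46°C ✓; 3' end TAA has 0 G/C, need ≥1 ✗; longest run = 2 ✓; GC 6/17 = 35.3%, outside 37.9–61.9% ✗ — fails.
Candidate 3 (17 nt, A=6 T=5 G=2 C=4): Tm = 2·11 + 4·6 = 46°C ✓; 3' end ATC has 1 G/C ✓; longest run = 2 ✓; GC 6/17 = 35.3%, outside 37.9–61.9% ✗ — fails.
Candidate 4 (22 nt, A=6 T=6 G=6 C=4): Tm = 2·12 + 4·10 = 64°C, outside 43–60°C ✗; 3' end CCT has 2 G/C ✓; longest run = 3 ✓; GC 10/22 = 45.5% ✓ — fails.
Candidate 5 (15 nt, A=5 T=4 G=4 C=2): Tm = 2·9 + 4·6 = 42°C, outside 43–60°C ✗; 3' end TAA has 0 G/C, need ≥1 ✗; longest run = 2 ✓; GC 6/15 = 40.0% ✓ — fails.

Candidate 1 only.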